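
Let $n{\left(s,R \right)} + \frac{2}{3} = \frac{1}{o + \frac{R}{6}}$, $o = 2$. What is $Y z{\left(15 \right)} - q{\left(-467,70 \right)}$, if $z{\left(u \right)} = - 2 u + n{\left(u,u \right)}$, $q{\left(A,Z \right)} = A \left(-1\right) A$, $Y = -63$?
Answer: $220007$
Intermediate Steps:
$n{\left(s,R \right)} = - \frac{2}{3} + \frac{1}{2 + \frac{R}{6}}$
$q{\left(A,Z \right)} = - A^{2}$ ($q{\left(A,Z \right)} = - A A = - A^{2}$)
$z{\left(u \right)} = - 2 u + \frac{2 \left(-3 - u\right)}{3 \left(12 + u\right)}$
$Y z{\left(15 \right)} - q{\left(-467,70 \right)} = - 63 \frac{2 \left(-3 - 555 - 3 \cdot 15^{2}\right)}{3 \left(12 + 15\right)} - - \left(-467\right)^{2} = - 63 \frac{2 \left(-3 - 555 - 675\right)}{3 \cdot 27} - \left(-1\right) 218089 = - 63 \cdot \frac{2}{3} \cdot \frac{1}{27} \left(-3 - 555 - 675\right) - -218089 = - 63 \cdot \frac{2}{3} \cdot \frac{1}{27} \left(-1233\right) + 218089 = \left(-63\right) \left(- \frac{274}{9}\right) + 218089 = 1918 + 218089 = 220007$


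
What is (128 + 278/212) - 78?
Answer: 5439/106 ≈ 51.311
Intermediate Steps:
(128 + 278/212) - 78 = (128 + 278*(1/212)) - 78 = (128 + 139/106) - 78 = 13707/106 - 78 = 5439/106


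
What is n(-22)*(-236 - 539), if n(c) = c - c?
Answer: 0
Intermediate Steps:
n(c) = 0
n(-22)*(-236 - 539) = 0*(-236 - 539) = 0*(-775) = 0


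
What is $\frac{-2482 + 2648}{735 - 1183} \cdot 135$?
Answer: $- \frac{11205}{224} \approx -50.022$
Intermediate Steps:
$\frac{-2482 + 2648}{735 - 1183} \cdot 135 = \frac{166}{-448} \cdot 135 = 166 \left(- \frac{1}{448}\right) 135 = \left(- \frac{83}{224}\right) 135 = - \frac{11205}{224}$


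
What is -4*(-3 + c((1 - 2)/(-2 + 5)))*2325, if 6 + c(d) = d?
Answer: 86800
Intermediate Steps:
c(d) = -6 + d
-4*(-3 + c((1 - 2)/(-2 + 5)))*2325 = -4*(-3 + (-6 + (1 - 2)/(-2 + 5)))*2325 = -4*(-3 + (-6 - 1/3))*2325 = -4*(-3 + (-6 - 1*⅓))*2325 = -4*(-3 + (-6 - ⅓))*2325 = -4*(-3 - 19/3)*2325 = -4*(-28/3)*2325 = (112/3)*2325 = 86800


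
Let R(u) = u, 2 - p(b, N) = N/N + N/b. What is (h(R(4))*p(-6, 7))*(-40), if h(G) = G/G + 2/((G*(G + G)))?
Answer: -1105/12 ≈ -92.083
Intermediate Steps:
p(b, N) = 1 - N/b (p(b, N) = 2 - (N/N + N/b) = 2 - (1 + N/b) = 2 + (-1 - N/b) = 1 - N/b)
h(G) = 1 + G**(-2) (h(G) = 1 + 2/((G*(2*G))) = 1 + 2/((2*G**2)) = 1 + 2*(1/(2*G**2)) = 1 + G**(-2))
(h(R(4))*p(-6, 7))*(-40) = ((1 + 4**(-2))*((-6 - 1*7)/(-6)))*(-40) = ((1 + 1/16)*(-(-6 - 7)/6))*(-40) = (17*(-1/6*(-13))/16)*(-40) = ((17/16)*(13/6))*(-40) = (221/96)*(-40) = -1105/12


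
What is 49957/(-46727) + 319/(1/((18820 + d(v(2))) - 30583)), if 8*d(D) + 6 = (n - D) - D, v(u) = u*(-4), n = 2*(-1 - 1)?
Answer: -701308500565/186908 ≈ -3.7522e+6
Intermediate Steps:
n = -4 (n = 2*(-2) = -4)
v(u) = -4*u
d(D) = -5/4 - D/4 (d(D) = -¾ + ((-4 - D) - D)/8 = -¾ + (-4 - 2*D)/8 = -¾ + (-½ - D/4) = -5/4 - D/4)
49957/(-46727) + 319/(1/((18820 + d(v(2))) - 30583)) = 49957/(-46727) + 319/(1/((18820 + (-5/4 - (-1)*2)) - 30583)) = 49957*(-1/46727) + 319/(1/((18820 + (-5/4 - ¼*(-8))) - 30583)) = -49957/46727 + 319/(1/((18820 + (-5/4 + 2)) - 30583)) = -49957/46727 + 319/(1/((18820 + ¾) - 30583)) = -49957/46727 + 319/(1/(75283/4 - 30583)) = -49957/46727 + 319/(1/(-47049/4)) = -49957/46727 + 319/(-4/47049) = -49957/46727 + 319*(-47049/4) = -49957/46727 - 15008631/4 = -701308500565/186908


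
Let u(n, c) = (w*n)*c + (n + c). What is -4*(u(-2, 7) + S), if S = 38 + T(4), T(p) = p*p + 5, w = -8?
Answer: -704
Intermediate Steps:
T(p) = 5 + p² (T(p) = p² + 5 = 5 + p²)
u(n, c) = c + n - 8*c*n (u(n, c) = (-8*n)*c + (n + c) = -8*c*n + (c + n) = c + n - 8*c*n)
S = 59 (S = 38 + (5 + 4²) = 38 + (5 + 16) = 38 + 21 = 59)
-4*(u(-2, 7) + S) = -4*((7 - 2 - 8*7*(-2)) + 59) = -4*((7 - 2 + 112) + 59) = -4*(117 + 59) = -4*176 = -704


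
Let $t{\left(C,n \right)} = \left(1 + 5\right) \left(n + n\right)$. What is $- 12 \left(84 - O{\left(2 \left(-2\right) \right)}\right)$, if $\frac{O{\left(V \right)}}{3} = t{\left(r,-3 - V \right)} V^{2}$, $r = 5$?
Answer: $5904$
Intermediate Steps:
$t{\left(C,n \right)} = 12 n$ ($t{\left(C,n \right)} = 6 \cdot 2 n = 12 n$)
$O{\left(V \right)} = 3 V^{2} \left(-36 - 12 V\right)$ ($O{\left(V \right)} = 3 \cdot 12 \left(-3 - V\right) V^{2} = 3 \left(-36 - 12 V\right) V^{2} = 3 V^{2} \left(-36 - 12 V\right)$)
$- 12 \left(84 - O{\left(2 \left(-2\right) \right)}\right) = - 12 \left(84 - 36 \left(2 \left(-2\right)\right)^{2} \left(-3 - 2 \left(-2\right)\right)\right) = - 12 \left(84 - 36 \left(-4\right)^{2} \left(-3 - -4\right)\right) = - 12 \left(84 - 36 \cdot 16 \left(-3 + 4\right)\right) = - 12 \left(84 - 36 \cdot 16 \cdot 1\right) = - 12 \left(84 - 576\right) = \left(-12\right) \left(-492\right) = 5904$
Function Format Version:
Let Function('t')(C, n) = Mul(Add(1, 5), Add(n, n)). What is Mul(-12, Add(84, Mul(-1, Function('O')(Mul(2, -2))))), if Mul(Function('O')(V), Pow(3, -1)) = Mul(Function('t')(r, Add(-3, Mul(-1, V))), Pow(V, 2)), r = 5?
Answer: 5904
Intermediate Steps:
Function('t')(C, n) = Mul(12, n) (Function('t')(C, n) = Mul(6, Mul(2, n)) = Mul(12, n))
Function('O')(V) = Mul(3, Pow(V, 2), Add(-36, Mul(-12, V))) (Function('O')(V) = Mul(3, Mul(Mul(12, Add(-3, Mul(-1, V))), Pow(V, 2))) = Mul(3, Mul(Add(-36, Mul(-12, V)), Pow(V, 2))) = Mul(3, Mul(Pow(V, 2), Add(-36, Mul(-12, V)))) = Mul(3, Pow(V, 2), Add(-36, Mul(-12, V))))
Mul(-12, Add(84, Mul(-1, Function('O')(Mul(2, -2))))) = Mul(-12, Add(84, Mul(-1, Mul(36, Pow(Mul(2, -2), 2), Add(-3, Mul(-1, Mul(2, -2))))))) = Mul(-12, Add(84, Mul(-1, Mul(36, Pow(-4, 2), Add(-3, Mul(-1, -4)))))) = Mul(-12, Add(84, Mul(-1, Mul(36, 16, Add(-3, 4))))) = Mul(-12, Add(84, Mul(-1, Mul(36, 16, 1)))) = Mul(-12, Add(84, Mul(-1, 576))) = Mul(-12, Add(84, -576)) = Mul(-12, -492) = 5904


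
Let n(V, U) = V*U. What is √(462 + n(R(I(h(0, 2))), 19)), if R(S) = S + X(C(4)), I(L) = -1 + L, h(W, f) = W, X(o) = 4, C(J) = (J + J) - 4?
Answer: √519 ≈ 22.782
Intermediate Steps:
C(J) = -4 + 2*J (C(J) = 2*J - 4 = -4 + 2*J)
R(S) = 4 + S (R(S) = S + 4 = 4 + S)
n(V, U) = U*V
√(462 + n(R(I(h(0, 2))), 19)) = √(462 + 19*(4 + (-1 + 0))) = √(462 + 19*(4 - 1)) = √(462 + 19*3) = √(462 + 57) = √519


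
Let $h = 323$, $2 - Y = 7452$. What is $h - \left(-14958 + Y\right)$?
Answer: $22731$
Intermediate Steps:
$Y = -7450$ ($Y = 2 - 7452 = -7450$)
$h - \left(-14958 + Y\right) = 323 + \left(14958 - -7450\right) = 323 + \left(14958 + 7450\right) = 323 + 22408 = 22731$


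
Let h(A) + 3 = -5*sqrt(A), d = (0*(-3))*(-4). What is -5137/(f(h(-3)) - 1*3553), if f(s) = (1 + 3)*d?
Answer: 467/323 ≈ 1.4458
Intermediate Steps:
d = 0 (d = 0*(-4) = 0)
h(A) = -3 - 5*sqrt(A)
f(s) = 0 (f(s) = (1 + 3)*0 = 4*0 = 0)
-5137/(f(h(-3)) - 1*3553) = -5137/(0 - 1*3553) = -5137/(0 - 3553) = -5137/(-3553) = -5137*(-1/3553) = 467/323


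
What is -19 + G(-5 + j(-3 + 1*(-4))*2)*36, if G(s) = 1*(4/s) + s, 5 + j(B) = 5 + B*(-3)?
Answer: 48725/37 ≈ 1316.9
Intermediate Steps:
j(B) = -3*B (j(B) = -5 + (5 + B*(-3)) = -5 + (5 - 3*B) = -3*B)
G(s) = s + 4/s (G(s) = 4/s + s = s + 4/s)
-19 + G(-5 + j(-3 + 1*(-4))*2)*36 = -19 + ((-5 - 3*(-3 + 1*(-4))*2) + 4/(-5 - 3*(-3 + 1*(-4))*2))*36 = -19 + ((-5 - 3*(-3 - 4)*2) + 4/(-5 - 3*(-3 - 4)*2))*36 = -19 + ((-5 - 3*(-7)*2) + 4/(-5 - 3*(-7)*2))*36 = -19 + ((-5 + 21*2) + 4/(-5 + 21*2))*36 = -19 + ((-5 + 42) + 4/(-5 + 42))*36 = -19 + (37 + 4/37)*36 = -19 + (1373/37)*36 = -19 + 49428/37 = 48725/37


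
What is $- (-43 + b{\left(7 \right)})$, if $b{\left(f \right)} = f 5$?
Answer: $8$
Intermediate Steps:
$b{\left(f \right)} = 5 f$
$- (-43 + b{\left(7 \right)}) = - (-43 + 5 \cdot 7) = - (-43 + 35) = \left(-1\right) \left(-8\right) = 8$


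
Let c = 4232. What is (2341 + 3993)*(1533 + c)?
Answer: 36515510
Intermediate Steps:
(2341 + 3993)*(1533 + c) = (2341 + 3993)*(1533 + 4232) = 6334*5765 = 36515510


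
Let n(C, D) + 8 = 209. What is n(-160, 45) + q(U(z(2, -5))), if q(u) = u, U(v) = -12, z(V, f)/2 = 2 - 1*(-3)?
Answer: 189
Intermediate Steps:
n(C, D) = 201 (n(C, D) = -8 + 209 = 201)
z(V, f) = 10 (z(V, f) = 2*(2 - 1*(-3)) = 2*(2 + 3) = 2*5 = 10)
n(-160, 45) + q(U(z(2, -5))) = 201 - 12 = 189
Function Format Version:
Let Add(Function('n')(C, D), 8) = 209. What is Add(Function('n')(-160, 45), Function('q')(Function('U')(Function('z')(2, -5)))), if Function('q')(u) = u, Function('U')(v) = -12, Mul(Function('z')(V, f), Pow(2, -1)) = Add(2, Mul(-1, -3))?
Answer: 189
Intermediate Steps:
Function('n')(C, D) = 201 (Function('n')(C, D) = Add(-8, 209) = 201)
Function('z')(V, f) = 10 (Function('z')(V, f) = Mul(2, Add(2, Mul(-1, -3))) = Mul(2, Add(2, 3)) = Mul(2, 5) = 10)
Add(Function('n')(-160, 45), Function('q')(Function('U')(Function('z')(2, -5)))) = Add(201, -12) = 189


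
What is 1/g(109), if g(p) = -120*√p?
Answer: -√109/13080 ≈ -0.00079819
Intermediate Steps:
1/g(109) = 1/(-120*√109) = -√109/13080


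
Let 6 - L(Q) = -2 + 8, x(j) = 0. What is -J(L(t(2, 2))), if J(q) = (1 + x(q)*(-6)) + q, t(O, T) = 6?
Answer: -1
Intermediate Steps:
L(Q) = 0 (L(Q) = 6 - (-2 + 8) = 6 - 1*6 = 6 - 6 = 0)
J(q) = 1 + q (J(q) = (1 + 0*(-6)) + q = (1 + 0) + q = 1 + q)
-J(L(t(2, 2))) = -(1 + 0) = -1*1 = -1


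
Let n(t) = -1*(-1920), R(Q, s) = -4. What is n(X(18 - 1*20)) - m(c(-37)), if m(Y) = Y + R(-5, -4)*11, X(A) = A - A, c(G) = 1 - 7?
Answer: 1970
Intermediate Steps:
c(G) = -6
X(A) = 0
n(t) = 1920
m(Y) = -44 + Y (m(Y) = Y - 4*11 = Y - 44 = -44 + Y)
n(X(18 - 1*20)) - m(c(-37)) = 1920 - (-44 - 6) = 1920 - 1*(-50) = 1920 + 50 = 1970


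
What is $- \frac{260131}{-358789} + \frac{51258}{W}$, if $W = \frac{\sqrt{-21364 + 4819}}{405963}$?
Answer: $\frac{260131}{358789} - \frac{6936283818 i \sqrt{16545}}{5515} \approx 0.72503 - 1.6178 \cdot 10^{8} i$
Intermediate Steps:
$W = \frac{i \sqrt{16545}}{405963}$ ($W = \sqrt{-16545} \cdot \frac{1}{405963} = i \sqrt{16545} \cdot \frac{1}{405963} = \frac{i \sqrt{16545}}{405963} \approx 0.00031685 i$)
$- \frac{260131}{-358789} + \frac{51258}{W} = - \frac{260131}{-358789} + \frac{51258}{\frac{1}{405963} i \sqrt{16545}} = \left(-260131\right) \left(- \frac{1}{358789}\right) + 51258 \left(- \frac{135321 i \sqrt{16545}}{5515}\right) = \frac{260131}{358789} - \frac{6936283818 i \sqrt{16545}}{5515}$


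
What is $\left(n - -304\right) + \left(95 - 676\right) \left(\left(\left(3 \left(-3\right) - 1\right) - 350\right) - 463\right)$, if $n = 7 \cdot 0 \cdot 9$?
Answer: $478467$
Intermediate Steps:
$n = 0$ ($n = 0 \cdot 9 = 0$)
$\left(n - -304\right) + \left(95 - 676\right) \left(\left(\left(3 \left(-3\right) - 1\right) - 350\right) - 463\right) = \left(0 - -304\right) + \left(95 - 676\right) \left(\left(\left(3 \left(-3\right) - 1\right) - 350\right) - 463\right) = \left(0 + 304\right) + \left(95 - 676\right) \left(\left(\left(-9 - 1\right) - 350\right) - 463\right) = 304 - 581 \left(\left(-10 - 350\right) - 463\right) = 304 - 581 \left(-360 - 463\right) = 304 - -478163 = 304 + 478163 = 478467$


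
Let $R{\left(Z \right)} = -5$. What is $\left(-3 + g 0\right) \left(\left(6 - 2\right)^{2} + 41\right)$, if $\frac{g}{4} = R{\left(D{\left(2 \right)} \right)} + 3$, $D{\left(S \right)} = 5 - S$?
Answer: $-171$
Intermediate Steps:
$g = -8$ ($g = 4 \left(-5 + 3\right) = 4 \left(-2\right) = -8$)
$\left(-3 + g 0\right) \left(\left(6 - 2\right)^{2} + 41\right) = \left(-3 - 0\right) \left(\left(6 - 2\right)^{2} + 41\right) = \left(-3 + 0\right) \left(4^{2} + 41\right) = - 3 \left(16 + 41\right) = \left(-3\right) 57 = -171$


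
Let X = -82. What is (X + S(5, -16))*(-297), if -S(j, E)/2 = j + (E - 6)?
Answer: 14256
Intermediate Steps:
S(j, E) = 12 - 2*E - 2*j (S(j, E) = -2*(j + (E - 6)) = -2*(j + (-6 + E)) = -2*(-6 + E + j) = 12 - 2*E - 2*j)
(X + S(5, -16))*(-297) = (-82 + (12 - 2*(-16) - 2*5))*(-297) = (-82 + (12 + 32 - 10))*(-297) = (-82 + 34)*(-297) = -48*(-297) = 14256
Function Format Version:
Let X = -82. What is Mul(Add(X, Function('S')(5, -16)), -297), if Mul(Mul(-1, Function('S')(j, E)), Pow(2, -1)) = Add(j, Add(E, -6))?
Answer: 14256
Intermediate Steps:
Function('S')(j, E) = Add(12, Mul(-2, E), Mul(-2, j)) (Function('S')(j, E) = Mul(-2, Add(j, Add(E, -6))) = Mul(-2, Add(j, Add(-6, E))) = Mul(-2, Add(-6, E, j)) = Add(12, Mul(-2, E), Mul(-2, j)))
Mul(Add(X, Function('S')(5, -16)), -297) = Mul(Add(-82, Add(12, Mul(-2, -16), Mul(-2, 5))), -297) = Mul(Add(-82, Add(12, 32, -10)), -297) = Mul(Add(-82, 34), -297) = Mul(-48, -297) = 14256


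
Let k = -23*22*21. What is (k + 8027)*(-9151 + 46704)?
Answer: -97600247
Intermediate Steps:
k = -10626 (k = -506*21 = -10626)
(k + 8027)*(-9151 + 46704) = (-10626 + 8027)*(-9151 + 46704) = -2599*37553 = -97600247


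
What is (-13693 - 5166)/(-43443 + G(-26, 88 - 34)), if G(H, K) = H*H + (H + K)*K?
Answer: 18859/41255 ≈ 0.45713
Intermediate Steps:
G(H, K) = H**2 + K*(H + K)
(-13693 - 5166)/(-43443 + G(-26, 88 - 34)) = (-13693 - 5166)/(-43443 + ((-26)**2 + (88 - 34)**2 - 26*(88 - 34))) = -18859/(-43443 + (676 + 54**2 - 26*54)) = -18859/(-43443 + (676 + 2916 - 1404)) = -18859/(-43443 + 2188) = -18859/(-41255) = -18859*(-1/41255) = 18859/41255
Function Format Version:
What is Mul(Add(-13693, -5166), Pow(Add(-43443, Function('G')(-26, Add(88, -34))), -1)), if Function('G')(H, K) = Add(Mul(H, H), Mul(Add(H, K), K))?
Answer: Rational(18859, 41255) ≈ 0.45713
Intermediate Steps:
Function('G')(H, K) = Add(Pow(H, 2), Mul(K, Add(H, K)))
Mul(Add(-13693, -5166), Pow(Add(-43443, Function('G')(-26, Add(88, -34))), -1)) = Mul(Add(-13693, -5166), Pow(Add(-43443, Add(Pow(-26, 2), Pow(Add(88, -34), 2), Mul(-26, Add(88, -34)))), -1)) = Mul(-18859, Pow(Add(-43443, Add(676, Pow(54, 2), Mul(-26, 54))), -1)) = Mul(-18859, Pow(Add(-43443, Add(676, 2916, -1404)), -1)) = Mul(-18859, Pow(Add(-43443, 2188), -1)) = Mul(-18859, Pow(-41255, -1)) = Mul(-18859, Rational(-1, 41255)) = Rational(18859, 41255)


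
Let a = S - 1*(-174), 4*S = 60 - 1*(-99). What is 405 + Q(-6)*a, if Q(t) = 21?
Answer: 19575/4 ≈ 4893.8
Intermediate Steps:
S = 159/4 (S = (60 - 1*(-99))/4 = (60 + 99)/4 = (¼)*159 = 159/4 ≈ 39.750)
a = 855/4 (a = 159/4 - 1*(-174) = 159/4 + 174 = 855/4 ≈ 213.75)
405 + Q(-6)*a = 405 + 21*(855/4) = 405 + 17955/4 = 19575/4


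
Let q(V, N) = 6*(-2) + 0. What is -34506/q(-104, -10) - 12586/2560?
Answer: 3674347/1280 ≈ 2870.6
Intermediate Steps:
q(V, N) = -12 (q(V, N) = -12 + 0 = -12)
-34506/q(-104, -10) - 12586/2560 = -34506/(-12) - 12586/2560 = -34506*(-1/12) - 12586*1/2560 = 5751/2 - 6293/1280 = 3674347/1280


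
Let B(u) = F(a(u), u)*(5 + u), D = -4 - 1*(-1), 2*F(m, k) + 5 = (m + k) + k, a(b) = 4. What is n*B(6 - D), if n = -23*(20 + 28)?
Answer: -131376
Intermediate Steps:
F(m, k) = -5/2 + k + m/2 (F(m, k) = -5/2 + ((m + k) + k)/2 = -5/2 + ((k + m) + k)/2 = -5/2 + (m + 2*k)/2 = -5/2 + (k + m/2) = -5/2 + k + m/2)
D = -3 (D = -4 + 1 = -3)
B(u) = (5 + u)*(-½ + u) (B(u) = (-5/2 + u + (½)*4)*(5 + u) = (-5/2 + u + 2)*(5 + u) = (-½ + u)*(5 + u) = (5 + u)*(-½ + u))
n = -1104 (n = -23*48 = -1104)
n*B(6 - D) = -552*(-1 + 2*(6 - 1*(-3)))*(5 + (6 - 1*(-3))) = -552*(-1 + 2*(6 + 3))*(5 + (6 + 3)) = -552*(-1 + 2*9)*(5 + 9) = -552*(-1 + 18)*14 = -552*17*14 = -1104*119 = -131376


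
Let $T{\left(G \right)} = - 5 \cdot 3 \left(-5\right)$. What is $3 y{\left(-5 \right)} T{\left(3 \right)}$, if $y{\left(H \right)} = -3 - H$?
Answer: $450$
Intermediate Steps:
$T{\left(G \right)} = 75$ ($T{\left(G \right)} = \left(-5\right) \left(-15\right) = 75$)
$3 y{\left(-5 \right)} T{\left(3 \right)} = 3 \left(-3 - -5\right) 75 = 3 \left(-3 + 5\right) 75 = 3 \cdot 2 \cdot 75 = 6 \cdot 75 = 450$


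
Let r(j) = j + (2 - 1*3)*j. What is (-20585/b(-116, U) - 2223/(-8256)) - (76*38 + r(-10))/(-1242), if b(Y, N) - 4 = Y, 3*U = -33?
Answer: 2229763363/11962944 ≈ 186.39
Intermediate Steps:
U = -11 (U = (⅓)*(-33) = -11)
r(j) = 0 (r(j) = j + (2 - 3)*j = j - j = 0)
b(Y, N) = 4 + Y
(-20585/b(-116, U) - 2223/(-8256)) - (76*38 + r(-10))/(-1242) = (-20585/(4 - 116) - 2223/(-8256)) - (76*38 + 0)/(-1242) = (-20585/(-112) - 2223*(-1/8256)) - (2888 + 0)*(-1)/1242 = (-20585*(-1/112) + 741/2752) - 2888*(-1)/1242 = (20585/112 + 741/2752) - 1*(-1444/621) = 3545807/19264 + 1444/621 = 2229763363/11962944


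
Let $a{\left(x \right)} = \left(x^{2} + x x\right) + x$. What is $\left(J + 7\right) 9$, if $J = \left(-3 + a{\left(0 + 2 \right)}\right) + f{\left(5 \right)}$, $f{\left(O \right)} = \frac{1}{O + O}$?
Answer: $\frac{1269}{10} \approx 126.9$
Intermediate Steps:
$a{\left(x \right)} = x + 2 x^{2}$ ($a{\left(x \right)} = \left(x^{2} + x^{2}\right) + x = 2 x^{2} + x = x + 2 x^{2}$)
$f{\left(O \right)} = \frac{1}{2 O}$
$J = \frac{71}{10}$ ($J = \left(-3 + \left(0 + 2\right) \left(1 + 2 \left(0 + 2\right)\right)\right) + \frac{1}{2 \cdot 5} = \left(-3 + 2 \left(1 + 2 \cdot 2\right)\right) + \frac{1}{2} \cdot \frac{1}{5} = \left(-3 + 2 \left(1 + 4\right)\right) + \frac{1}{10} = \left(-3 + 2 \cdot 5\right) + \frac{1}{10} = \left(-3 + 10\right) + \frac{1}{10} = 7 + \frac{1}{10} = \frac{71}{10} \approx 7.1$)
$\left(J + 7\right) 9 = \left(\frac{71}{10} + 7\right) 9 = \frac{141}{10} \cdot 9 = \frac{1269}{10}$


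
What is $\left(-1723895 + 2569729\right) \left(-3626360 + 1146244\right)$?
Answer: $-2097766436744$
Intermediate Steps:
$\left(-1723895 + 2569729\right) \left(-3626360 + 1146244\right) = 845834 \left(-2480116\right) = -2097766436744$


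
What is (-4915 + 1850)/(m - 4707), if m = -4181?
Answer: 3065/8888 ≈ 0.34485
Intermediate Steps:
(-4915 + 1850)/(m - 4707) = (-4915 + 1850)/(-4181 - 4707) = -3065/(-8888) = -3065*(-1/8888) = 3065/8888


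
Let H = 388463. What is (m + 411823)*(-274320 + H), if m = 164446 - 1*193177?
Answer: 43727270156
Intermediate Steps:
m = -28731 (m = 164446 - 193177 = -28731)
(m + 411823)*(-274320 + H) = (-28731 + 411823)*(-274320 + 388463) = 383092*114143 = 43727270156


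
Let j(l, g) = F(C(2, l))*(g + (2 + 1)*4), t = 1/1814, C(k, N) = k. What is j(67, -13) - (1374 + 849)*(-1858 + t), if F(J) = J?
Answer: 7492420025/1814 ≈ 4.1303e+6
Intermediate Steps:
t = 1/1814 ≈ 0.00055127
j(l, g) = 24 + 2*g (j(l, g) = 2*(g + (2 + 1)*4) = 2*(g + 3*4) = 2*(g + 12) = 2*(12 + g) = 24 + 2*g)
j(67, -13) - (1374 + 849)*(-1858 + t) = (24 + 2*(-13)) - (1374 + 849)*(-1858 + 1/1814) = (24 - 26) - 2223*(-3370411)/1814 = -2 - 1*(-7492423653/1814) = -2 + 7492423653/1814 = 7492420025/1814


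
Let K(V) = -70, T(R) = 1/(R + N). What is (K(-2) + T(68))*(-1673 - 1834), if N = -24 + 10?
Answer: 4417651/18 ≈ 2.4543e+5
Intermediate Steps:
N = -14
T(R) = 1/(-14 + R) (T(R) = 1/(R - 14) = 1/(-14 + R))
(K(-2) + T(68))*(-1673 - 1834) = (-70 + 1/(-14 + 68))*(-1673 - 1834) = (-70 + 1/54)*(-3507) = -3779/54*(-3507) = 4417651/18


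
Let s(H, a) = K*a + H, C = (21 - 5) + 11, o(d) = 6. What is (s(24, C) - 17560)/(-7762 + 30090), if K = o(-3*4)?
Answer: -8687/11164 ≈ -0.77813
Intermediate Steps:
C = 27 (C = 16 + 11 = 27)
K = 6
s(H, a) = H + 6*a (s(H, a) = 6*a + H = H + 6*a)
(s(24, C) - 17560)/(-7762 + 30090) = ((24 + 6*27) - 17560)/(-7762 + 30090) = ((24 + 162) - 17560)/22328 = (186 - 17560)*(1/22328) = -17374*1/22328 = -8687/11164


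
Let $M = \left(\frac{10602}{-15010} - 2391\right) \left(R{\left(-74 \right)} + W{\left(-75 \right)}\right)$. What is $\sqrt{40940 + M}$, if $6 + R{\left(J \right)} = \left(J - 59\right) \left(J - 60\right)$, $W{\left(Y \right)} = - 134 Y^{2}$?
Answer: $\frac{2 \sqrt{68657979997205}}{395} \approx 41955.0$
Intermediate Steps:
$R{\left(J \right)} = -6 + \left(-60 + J\right) \left(-59 + J\right)$ ($R{\left(J \right)} = -6 + \left(J - 59\right) \left(J - 60\right) = -6 + \left(-59 + J\right) \left(-60 + J\right) = -6 + \left(-60 + J\right) \left(-59 + J\right)$)
$M = \frac{695254512216}{395}$ ($M = \left(\frac{10602}{-15010} - 2391\right) \left(\left(3534 + \left(-74\right)^{2} - -8806\right) - 134 \left(-75\right)^{2}\right) = \left(10602 \left(- \frac{1}{15010}\right) - 2391\right) \left(\left(3534 + 5476 + 8806\right) - 753750\right) = \left(- \frac{279}{395} - 2391\right) \left(17816 - 753750\right) = \left(- \frac{944724}{395}\right) \left(-735934\right) = \frac{695254512216}{395} \approx 1.7601 \cdot 10^{9}$)
$\sqrt{40940 + M} = \sqrt{40940 + \frac{695254512216}{395}} = \sqrt{\frac{695270683516}{395}} = \frac{2 \sqrt{68657979997205}}{395}$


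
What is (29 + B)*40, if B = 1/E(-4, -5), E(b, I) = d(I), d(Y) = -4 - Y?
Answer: 1200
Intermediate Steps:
E(b, I) = -4 - I
B = 1 (B = 1/(-4 - 1*(-5)) = 1/(-4 + 5) = 1/1 = 1)
(29 + B)*40 = (29 + 1)*40 = 30*40 = 1200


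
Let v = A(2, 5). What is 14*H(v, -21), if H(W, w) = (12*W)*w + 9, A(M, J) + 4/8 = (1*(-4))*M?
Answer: 30114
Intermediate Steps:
A(M, J) = -1/2 - 4*M (A(M, J) = -1/2 + (1*(-4))*M = -1/2 - 4*M)
v = -17/2 (v = -1/2 - 4*2 = -1/2 - 8 = -17/2 ≈ -8.5000)
H(W, w) = 9 + 12*W*w (H(W, w) = 12*W*w + 9 = 9 + 12*W*w)
14*H(v, -21) = 14*(9 + 12*(-17/2)*(-21)) = 14*(9 + 2142) = 14*2151 = 30114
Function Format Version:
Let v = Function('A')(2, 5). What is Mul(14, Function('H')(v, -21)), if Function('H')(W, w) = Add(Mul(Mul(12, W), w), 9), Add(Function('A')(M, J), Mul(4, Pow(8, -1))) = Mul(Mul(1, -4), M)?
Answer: 30114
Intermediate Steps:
Function('A')(M, J) = Add(Rational(-1, 2), Mul(-4, M)) (Function('A')(M, J) = Add(Rational(-1, 2), Mul(Mul(1, -4), M)) = Add(Rational(-1, 2), Mul(-4, M)))
v = Rational(-17, 2) (v = Add(Rational(-1, 2), Mul(-4, 2)) = Add(Rational(-1, 2), -8) = Rational(-17, 2) ≈ -8.5000)
Function('H')(W, w) = Add(9, Mul(12, W, w)) (Function('H')(W, w) = Add(Mul(12, W, w), 9) = Add(9, Mul(12, W, w)))
Mul(14, Function('H')(v, -21)) = Mul(14, Add(9, Mul(12, Rational(-17, 2), -21))) = Mul(14, Add(9, 2142)) = Mul(14, 2151) = 30114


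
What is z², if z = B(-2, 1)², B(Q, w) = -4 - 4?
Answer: 4096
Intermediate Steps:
B(Q, w) = -8
z = 64 (z = (-8)² = 64)
z² = 64² = 4096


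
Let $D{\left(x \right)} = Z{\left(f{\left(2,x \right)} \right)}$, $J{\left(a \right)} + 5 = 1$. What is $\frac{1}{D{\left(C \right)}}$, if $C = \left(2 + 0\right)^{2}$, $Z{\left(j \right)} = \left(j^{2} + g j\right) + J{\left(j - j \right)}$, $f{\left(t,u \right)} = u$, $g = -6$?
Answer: $- \frac{1}{12} \approx -0.083333$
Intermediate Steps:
$J{\left(a \right)} = -4$ ($J{\left(a \right)} = -5 + 1 = -4$)
$Z{\left(j \right)} = -4 + j^{2} - 6 j$ ($Z{\left(j \right)} = \left(j^{2} - 6 j\right) - 4 = -4 + j^{2} - 6 j$)
$C = 4$ ($C = 2^{2} = 4$)
$D{\left(x \right)} = -4 + x^{2} - 6 x$
$\frac{1}{D{\left(C \right)}} = \frac{1}{-4 + 4^{2} - 24} = \frac{1}{-4 + 16 - 24} = \frac{1}{-12} = - \frac{1}{12}$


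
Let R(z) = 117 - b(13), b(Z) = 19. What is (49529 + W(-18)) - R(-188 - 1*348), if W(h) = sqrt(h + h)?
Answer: 49431 + 6*I ≈ 49431.0 + 6.0*I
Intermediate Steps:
W(h) = sqrt(2)*sqrt(h) (W(h) = sqrt(2*h) = sqrt(2)*sqrt(h))
R(z) = 98 (R(z) = 117 - 1*19 = 117 - 19 = 98)
(49529 + W(-18)) - R(-188 - 1*348) = (49529 + sqrt(2)*sqrt(-18)) - 1*98 = (49529 + sqrt(2)*(3*I*sqrt(2))) - 98 = (49529 + 6*I) - 98 = 49431 + 6*I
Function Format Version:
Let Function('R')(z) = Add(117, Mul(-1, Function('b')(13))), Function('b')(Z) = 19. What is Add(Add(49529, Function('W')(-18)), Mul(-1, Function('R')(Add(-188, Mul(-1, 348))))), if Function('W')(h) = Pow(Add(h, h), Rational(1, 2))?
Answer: Add(49431, Mul(6, I)) ≈ Add(49431., Mul(6.0000, I))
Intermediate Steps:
Function('W')(h) = Mul(Pow(2, Rational(1, 2)), Pow(h, Rational(1, 2))) (Function('W')(h) = Pow(Mul(2, h), Rational(1, 2)) = Mul(Pow(2, Rational(1, 2)), Pow(h, Rational(1, 2))))
Function('R')(z) = 98 (Function('R')(z) = Add(117, Mul(-1, 19)) = Add(117, -19) = 98)
Add(Add(49529, Function('W')(-18)), Mul(-1, Function('R')(Add(-188, Mul(-1, 348))))) = Add(Add(49529, Mul(Pow(2, Rational(1, 2)), Pow(-18, Rational(1, 2)))), Mul(-1, 98)) = Add(Add(49529, Mul(Pow(2, Rational(1, 2)), Mul(3, I, Pow(2, Rational(1, 2))))), -98) = Add(Add(49529, Mul(6, I)), -98) = Add(49431, Mul(6, I))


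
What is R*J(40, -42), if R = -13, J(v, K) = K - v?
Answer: 1066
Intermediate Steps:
R*J(40, -42) = -13*(-42 - 1*40) = -13*(-42 - 40) = -13*(-82) = 1066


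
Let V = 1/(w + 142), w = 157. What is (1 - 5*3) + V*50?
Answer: -4136/299 ≈ -13.833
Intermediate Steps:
V = 1/299 (V = 1/(157 + 142) = 1/299 ≈ 0.0033445)
(1 - 5*3) + V*50 = (1 - 5*3) + (1/299)*50 = (1 - 15) + 50/299 = -14 + 50/299 = -4136/299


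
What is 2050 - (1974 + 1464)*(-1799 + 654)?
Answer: 3938560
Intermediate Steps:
2050 - (1974 + 1464)*(-1799 + 654) = 2050 - 3438*(-1145) = 2050 - 1*(-3936510) = 2050 + 3936510 = 3938560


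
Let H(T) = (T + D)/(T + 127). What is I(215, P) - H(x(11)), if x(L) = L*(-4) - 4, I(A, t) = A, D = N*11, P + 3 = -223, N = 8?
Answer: 16945/79 ≈ 214.49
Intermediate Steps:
P = -226 (P = -3 - 223 = -226)
D = 88 (D = 8*11 = 88)
x(L) = -4 - 4*L (x(L) = -4*L - 4 = -4 - 4*L)
H(T) = (88 + T)/(127 + T) (H(T) = (T + 88)/(T + 127) = (88 + T)/(127 + T))
I(215, P) - H(x(11)) = 215 - (88 + (-4 - 4*11))/(127 + (-4 - 4*11)) = 215 - (88 + (-4 - 44))/(127 + (-4 - 44)) = 215 - (88 - 48)/(127 - 48) = 215 - 40/79 = 16945/79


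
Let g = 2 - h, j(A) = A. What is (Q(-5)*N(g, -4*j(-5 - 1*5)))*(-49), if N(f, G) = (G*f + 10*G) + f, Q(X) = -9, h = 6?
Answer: 104076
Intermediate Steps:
g = -4 (g = 2 - 1*6 = 2 - 6 = -4)
N(f, G) = f + 10*G + G*f (N(f, G) = (10*G + G*f) + f = f + 10*G + G*f)
(Q(-5)*N(g, -4*j(-5 - 1*5)))*(-49) = -9*(-4 + 10*(-4*(-5 - 1*5)) - 4*(-5 - 1*5)*(-4))*(-49) = -9*(-4 + 10*(-4*(-5 - 5)) - 4*(-5 - 5)*(-4))*(-49) = -9*(-4 + 10*(-4*(-10)) - 4*(-10)*(-4))*(-49) = -9*(-4 + 10*40 + 40*(-4))*(-49) = -9*(-4 + 400 - 160)*(-49) = -9*236*(-49) = -2124*(-49) = 104076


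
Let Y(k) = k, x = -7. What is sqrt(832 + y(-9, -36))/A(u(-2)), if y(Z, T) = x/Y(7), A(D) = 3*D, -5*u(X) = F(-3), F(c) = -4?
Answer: 5*sqrt(831)/12 ≈ 12.011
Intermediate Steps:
u(X) = 4/5 (u(X) = -1/5*(-4) = 4/5)
y(Z, T) = -1 (y(Z, T) = -7/7 = -7*1/7 = -1)
sqrt(832 + y(-9, -36))/A(u(-2)) = sqrt(832 - 1)/((3*(4/5))) = sqrt(831)/(12/5) = sqrt(831)*(5/12) = 5*sqrt(831)/12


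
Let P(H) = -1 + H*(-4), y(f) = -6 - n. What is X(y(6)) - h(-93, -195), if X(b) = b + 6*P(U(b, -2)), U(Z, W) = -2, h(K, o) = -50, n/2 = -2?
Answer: 90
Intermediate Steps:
n = -4 (n = 2*(-2) = -4)
y(f) = -2 (y(f) = -6 - 1*(-4) = -6 + 4 = -2)
P(H) = -1 - 4*H
X(b) = 42 + b (X(b) = b + 6*(-1 - 4*(-2)) = b + 6*(-1 + 8) = b + 6*7 = b + 42 = 42 + b)
X(y(6)) - h(-93, -195) = (42 - 2) - 1*(-50) = 40 + 50 = 90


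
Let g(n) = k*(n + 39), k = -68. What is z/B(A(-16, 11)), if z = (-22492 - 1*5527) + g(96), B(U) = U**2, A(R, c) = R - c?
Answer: -37199/729 ≈ -51.027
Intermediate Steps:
g(n) = -2652 - 68*n (g(n) = -68*(n + 39) = -68*(39 + n) = -2652 - 68*n)
z = -37199 (z = (-22492 - 1*5527) + (-2652 - 68*96) = (-22492 - 5527) + (-2652 - 6528) = -28019 - 9180 = -37199)
z/B(A(-16, 11)) = -37199/(-16 - 1*11)**2 = -37199/(-16 - 11)**2 = -37199/((-27)**2) = -37199/729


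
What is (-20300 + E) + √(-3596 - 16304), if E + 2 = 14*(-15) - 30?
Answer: -20542 + 10*I*√199 ≈ -20542.0 + 141.07*I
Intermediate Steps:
E = -242 (E = -2 + (14*(-15) - 30) = -2 + (-210 - 30) = -2 - 240 = -242)
(-20300 + E) + √(-3596 - 16304) = (-20300 - 242) + √(-3596 - 16304) = -20542 + √(-19900) = -20542 + 10*I*√199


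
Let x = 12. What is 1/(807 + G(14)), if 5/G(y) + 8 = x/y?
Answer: 10/8063 ≈ 0.0012402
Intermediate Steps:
G(y) = 5/(-8 + 12/y)
1/(807 + G(14)) = 1/(807 - 5*14/(-12 + 8*14)) = 1/(807 - 5*14/(-12 + 112)) = 1/(807 - 5*14/100) = 1/(807 - 5*14*1/100) = 1/(807 - 7/10) = 1/(8063/10) = 10/8063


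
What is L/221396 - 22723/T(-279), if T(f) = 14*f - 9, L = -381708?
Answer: 884098622/216691335 ≈ 4.0800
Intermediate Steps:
T(f) = -9 + 14*f
L/221396 - 22723/T(-279) = -381708/221396 - 22723/(-9 + 14*(-279)) = -381708*1/221396 - 22723/(-9 - 3906) = -95427/55349 - 22723/(-3915) = -95427/55349 - 22723*(-1/3915) = -95427/55349 + 22723/3915 = 884098622/216691335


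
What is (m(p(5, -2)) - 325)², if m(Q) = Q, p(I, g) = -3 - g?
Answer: 106276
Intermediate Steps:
(m(p(5, -2)) - 325)² = ((-3 - 1*(-2)) - 325)² = ((-3 + 2) - 325)² = (-1 - 325)² = (-326)² = 106276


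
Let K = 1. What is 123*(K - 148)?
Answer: -18081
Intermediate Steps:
123*(K - 148) = 123*(1 - 148) = 123*(-147) = -18081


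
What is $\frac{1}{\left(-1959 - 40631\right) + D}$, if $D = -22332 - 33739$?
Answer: $- \frac{1}{98661} \approx -1.0136 \cdot 10^{-5}$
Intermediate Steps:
$D = -56071$
$\frac{1}{\left(-1959 - 40631\right) + D} = \frac{1}{\left(-1959 - 40631\right) - 56071} = \frac{1}{-42590 - 56071} = \frac{1}{-98661} = - \frac{1}{98661}$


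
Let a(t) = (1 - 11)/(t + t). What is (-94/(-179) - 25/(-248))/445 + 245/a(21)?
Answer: -20327290973/19754440 ≈ -1029.0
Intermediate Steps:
a(t) = -5/t (a(t) = -10*1/(2*t) = -5/t)
(-94/(-179) - 25/(-248))/445 + 245/a(21) = (-94/(-179) - 25/(-248))/445 + 245/((-5/21)) = (-94*(-1/179) - 25*(-1/248))*(1/445) + 245/((-5*1/21)) = (94/179 + 25/248)*(1/445) + 245/(-5/21) = (27787/44392)*(1/445) + 245*(-21/5) = 27787/19754440 - 1029 = -20327290973/19754440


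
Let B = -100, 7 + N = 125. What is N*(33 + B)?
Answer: -7906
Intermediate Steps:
N = 118 (N = -7 + 125 = 118)
N*(33 + B) = 118*(33 - 100) = 118*(-67) = -7906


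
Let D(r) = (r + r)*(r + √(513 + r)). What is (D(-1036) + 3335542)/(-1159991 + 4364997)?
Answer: 391581/228929 - 148*I*√523/228929 ≈ 1.7105 - 0.014785*I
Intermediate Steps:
D(r) = 2*r*(r + √(513 + r)) (D(r) = (2*r)*(r + √(513 + r)) = 2*r*(r + √(513 + r)))
(D(-1036) + 3335542)/(-1159991 + 4364997) = (2*(-1036)*(-1036 + √(513 - 1036)) + 3335542)/(-1159991 + 4364997) = (2*(-1036)*(-1036 + √(-523)) + 3335542)/3205006 = (2*(-1036)*(-1036 + I*√523) + 3335542)*(1/3205006) = ((2146592 - 2072*I*√523) + 3335542)*(1/3205006) = (5482134 - 2072*I*√523)*(1/3205006) = 391581/228929 - 148*I*√523/228929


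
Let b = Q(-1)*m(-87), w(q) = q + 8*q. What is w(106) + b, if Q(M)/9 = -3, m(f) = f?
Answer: 3303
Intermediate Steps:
Q(M) = -27 (Q(M) = 9*(-3) = -27)
w(q) = 9*q
b = 2349 (b = -27*(-87) = 2349)
w(106) + b = 9*106 + 2349 = 954 + 2349 = 3303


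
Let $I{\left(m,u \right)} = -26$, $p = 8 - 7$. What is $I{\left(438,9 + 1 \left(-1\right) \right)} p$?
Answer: $-26$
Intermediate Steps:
$p = 1$
$I{\left(438,9 + 1 \left(-1\right) \right)} p = \left(-26\right) 1 = -26$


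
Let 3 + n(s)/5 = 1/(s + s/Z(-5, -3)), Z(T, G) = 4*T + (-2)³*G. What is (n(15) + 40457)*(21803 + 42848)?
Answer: 39219494734/15 ≈ 2.6146e+9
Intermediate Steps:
Z(T, G) = -8*G + 4*T (Z(T, G) = 4*T - 8*G = -8*G + 4*T)
n(s) = -15 + 4/s (n(s) = -15 + 5/(s + s/(-8*(-3) + 4*(-5))) = -15 + 5/(s + s/(24 - 20)) = -15 + 5/(s + s/4) = -15 + 5/((5*s/4)) = -15 + 5*(4/(5*s)) = -15 + 4/s)
(n(15) + 40457)*(21803 + 42848) = ((-15 + 4/15) + 40457)*(21803 + 42848) = ((-15 + 4*(1/15)) + 40457)*64651 = ((-15 + 4/15) + 40457)*64651 = (-221/15 + 40457)*64651 = (606634/15)*64651 = 39219494734/15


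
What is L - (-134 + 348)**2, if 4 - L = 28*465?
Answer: -58812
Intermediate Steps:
L = -13016 (L = 4 - 28*465 = 4 - 1*13020 = 4 - 13020 = -13016)
L - (-134 + 348)**2 = -13016 - (-134 + 348)**2 = -13016 - 1*214**2 = -13016 - 1*45796 = -13016 - 45796 = -58812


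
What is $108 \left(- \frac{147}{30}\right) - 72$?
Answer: $- \frac{3006}{5} \approx -601.2$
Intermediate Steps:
$108 \left(- \frac{147}{30}\right) - 72 = 108 \left(\left(-147\right) \frac{1}{30}\right) - 72 = 108 \left(- \frac{49}{10}\right) - 72 = - \frac{2646}{5} - 72 = - \frac{3006}{5}$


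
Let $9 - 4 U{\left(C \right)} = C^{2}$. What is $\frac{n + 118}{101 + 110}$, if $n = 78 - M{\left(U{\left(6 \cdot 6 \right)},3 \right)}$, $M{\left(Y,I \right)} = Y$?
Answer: $\frac{2071}{844} \approx 2.4538$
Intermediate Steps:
$U{\left(C \right)} = \frac{9}{4} - \frac{C^{2}}{4}$
$n = \frac{1599}{4}$ ($n = 78 - \left(\frac{9}{4} - \frac{\left(6 \cdot 6\right)^{2}}{4}\right) = 78 - \left(\frac{9}{4} - \frac{36^{2}}{4}\right) = 78 - \left(\frac{9}{4} - 324\right) = 78 - - \frac{1287}{4} = 78 + \frac{1287}{4} = \frac{1599}{4} \approx 399.75$)
$\frac{n + 118}{101 + 110} = \frac{\frac{1599}{4} + 118}{101 + 110} = \frac{1}{211} \cdot \frac{2071}{4} = \frac{2071}{844}$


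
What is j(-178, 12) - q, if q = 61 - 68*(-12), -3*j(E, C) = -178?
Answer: -2453/3 ≈ -817.67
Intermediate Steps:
j(E, C) = 178/3 (j(E, C) = -⅓*(-178) = 178/3)
q = 877 (q = 61 + 816 = 877)
j(-178, 12) - q = 178/3 - 1*877 = 178/3 - 877 = -2453/3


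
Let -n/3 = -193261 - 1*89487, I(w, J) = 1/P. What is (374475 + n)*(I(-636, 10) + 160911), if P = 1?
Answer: 196750159728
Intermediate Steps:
I(w, J) = 1 (I(w, J) = 1/1 = 1)
n = 848244 (n = -3*(-193261 - 1*89487) = -3*(-193261 - 89487) = -3*(-282748) = 848244)
(374475 + n)*(I(-636, 10) + 160911) = (374475 + 848244)*(1 + 160911) = 1222719*160912 = 196750159728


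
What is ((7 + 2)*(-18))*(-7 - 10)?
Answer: 2754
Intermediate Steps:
((7 + 2)*(-18))*(-7 - 10) = (9*(-18))*(-17) = -162*(-17) = 2754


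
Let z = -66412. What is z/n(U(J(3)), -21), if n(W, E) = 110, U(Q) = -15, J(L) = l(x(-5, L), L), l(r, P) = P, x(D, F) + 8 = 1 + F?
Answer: -33206/55 ≈ -603.75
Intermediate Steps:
x(D, F) = -7 + F (x(D, F) = -8 + (1 + F) = -7 + F)
J(L) = L
z/n(U(J(3)), -21) = -66412/110 = -66412*1/110 = -33206/55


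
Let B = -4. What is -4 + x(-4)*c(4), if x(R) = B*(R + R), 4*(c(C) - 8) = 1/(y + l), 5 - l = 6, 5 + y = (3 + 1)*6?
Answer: 2272/9 ≈ 252.44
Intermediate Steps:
y = 19 (y = -5 + (3 + 1)*6 = -5 + 4*6 = -5 + 24 = 19)
l = -1 (l = 5 - 1*6 = 5 - 6 = -1)
c(C) = 577/72 (c(C) = 8 + 1/(4*(19 - 1)) = 8 + (1/4)/18 = 8 + (1/4)*(1/18) = 8 + 1/72 = 577/72)
x(R) = -8*R (x(R) = -4*(R + R) = -8*R)
-4 + x(-4)*c(4) = -4 - 8*(-4)*(577/72) = -4 + 32*(577/72) = -4 + 2308/9 = 2272/9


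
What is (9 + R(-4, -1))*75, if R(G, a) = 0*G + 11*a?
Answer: -150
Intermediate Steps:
R(G, a) = 11*a (R(G, a) = 0 + 11*a = 11*a)
(9 + R(-4, -1))*75 = (9 + 11*(-1))*75 = (9 - 11)*75 = -2*75 = -150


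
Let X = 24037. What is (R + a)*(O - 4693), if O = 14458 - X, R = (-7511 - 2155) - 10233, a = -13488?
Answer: 476499264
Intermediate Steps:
R = -19899 (R = -9666 - 10233 = -19899)
O = -9579 (O = 14458 - 1*24037 = 14458 - 24037 = -9579)
(R + a)*(O - 4693) = (-19899 - 13488)*(-9579 - 4693) = -33387*(-14272) = 476499264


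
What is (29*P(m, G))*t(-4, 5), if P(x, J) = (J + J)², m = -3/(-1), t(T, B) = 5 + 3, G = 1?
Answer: 928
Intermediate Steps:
t(T, B) = 8
m = 3 (m = -3*(-1) = 3)
P(x, J) = 4*J² (P(x, J) = (2*J)² = 4*J²)
(29*P(m, G))*t(-4, 5) = (29*(4*1²))*8 = (29*(4*1))*8 = (29*4)*8 = 116*8 = 928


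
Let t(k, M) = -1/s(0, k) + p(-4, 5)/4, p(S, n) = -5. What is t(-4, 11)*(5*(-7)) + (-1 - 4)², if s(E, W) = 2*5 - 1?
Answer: 2615/36 ≈ 72.639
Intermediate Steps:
s(E, W) = 9 (s(E, W) = 10 - 1 = 9)
t(k, M) = -49/36 (t(k, M) = -1/9 - 5/4 = -1*⅑ - 5*¼ = -⅑ - 5/4 = -49/36)
t(-4, 11)*(5*(-7)) + (-1 - 4)² = -245*(-7)/36 + (-1 - 4)² = -49/36*(-35) + (-5)² = 1715/36 + 25 = 2615/36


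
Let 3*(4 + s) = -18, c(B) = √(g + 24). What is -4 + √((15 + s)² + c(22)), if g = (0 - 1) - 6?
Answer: -4 + √(25 + √17) ≈ 1.3966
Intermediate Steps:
g = -7 (g = -1 - 6 = -7)
c(B) = √17 (c(B) = √(-7 + 24) = √17)
s = -10 (s = -4 + (⅓)*(-18) = -4 - 6 = -10)
-4 + √((15 + s)² + c(22)) = -4 + √((15 - 10)² + √17) = -4 + √(5² + √17) = -4 + √(25 + √17)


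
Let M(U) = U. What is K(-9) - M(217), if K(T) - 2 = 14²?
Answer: -19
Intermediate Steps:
K(T) = 198 (K(T) = 2 + 14² = 2 + 196 = 198)
K(-9) - M(217) = 198 - 1*217 = 198 - 217 = -19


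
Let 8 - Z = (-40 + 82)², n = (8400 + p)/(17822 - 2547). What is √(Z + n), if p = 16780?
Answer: 2*I*√4093351730/3055 ≈ 41.885*I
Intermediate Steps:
n = 5036/3055 (n = (8400 + 16780)/(17822 - 2547) = 25180/15275 = 25180*(1/15275) = 5036/3055 ≈ 1.6484)
Z = -1756 (Z = 8 - (-40 + 82)² = 8 - 1*42² = 8 - 1*1764 = 8 - 1764 = -1756)
√(Z + n) = √(-1756 + 5036/3055) = √(-5359544/3055) = 2*I*√4093351730/3055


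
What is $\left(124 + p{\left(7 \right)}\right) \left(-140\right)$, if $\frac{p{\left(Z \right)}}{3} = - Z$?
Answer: $-14420$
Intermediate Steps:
$p{\left(Z \right)} = - 3 Z$ ($p{\left(Z \right)} = 3 \left(- Z\right) = - 3 Z$)
$\left(124 + p{\left(7 \right)}\right) \left(-140\right) = \left(124 - 21\right) \left(-140\right) = 103 \left(-140\right) = -14420$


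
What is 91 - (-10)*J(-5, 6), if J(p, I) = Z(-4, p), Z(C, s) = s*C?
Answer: 291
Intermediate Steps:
Z(C, s) = C*s
J(p, I) = -4*p
91 - (-10)*J(-5, 6) = 91 - (-10)*(-4*(-5)) = 91 - (-10)*20 = 91 - 1*(-200) = 91 + 200 = 291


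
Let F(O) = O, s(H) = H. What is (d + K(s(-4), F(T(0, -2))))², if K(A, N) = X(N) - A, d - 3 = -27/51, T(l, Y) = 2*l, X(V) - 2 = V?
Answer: 20736/289 ≈ 71.751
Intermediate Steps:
X(V) = 2 + V
d = 42/17 (d = 3 - 27/51 = 3 - 27*1/51 = 3 - 9/17 = 42/17 ≈ 2.4706)
K(A, N) = 2 + N - A (K(A, N) = (2 + N) - A = 2 + N - A)
(d + K(s(-4), F(T(0, -2))))² = (42/17 + (2 + 2*0 - 1*(-4)))² = (42/17 + (2 + 0 + 4))² = (42/17 + 6)² = (144/17)² = 20736/289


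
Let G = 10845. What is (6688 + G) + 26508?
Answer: 44041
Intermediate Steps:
(6688 + G) + 26508 = (6688 + 10845) + 26508 = 17533 + 26508 = 44041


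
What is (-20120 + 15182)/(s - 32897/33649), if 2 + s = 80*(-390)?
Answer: 166158762/1049948995 ≈ 0.15825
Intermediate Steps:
s = -31202 (s = -2 + 80*(-390) = -2 - 31200 = -31202)
(-20120 + 15182)/(s - 32897/33649) = (-20120 + 15182)/(-31202 - 32897/33649) = -4938/(-31202 - 32897*1/33649) = -4938/(-31202 - 32897/33649) = -4938/(-1049948995/33649) = -4938*(-33649/1049948995) = 166158762/1049948995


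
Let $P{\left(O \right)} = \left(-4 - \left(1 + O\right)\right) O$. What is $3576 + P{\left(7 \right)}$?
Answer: $3492$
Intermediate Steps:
$P{\left(O \right)} = O \left(-5 - O\right)$ ($P{\left(O \right)} = \left(-5 - O\right) O = O \left(-5 - O\right)$)
$3576 + P{\left(7 \right)} = 3576 - 7 \left(5 + 7\right) = 3576 - 7 \cdot 12 = 3576 - 84 = 3492$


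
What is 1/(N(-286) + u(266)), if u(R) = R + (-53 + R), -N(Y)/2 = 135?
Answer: 1/209 ≈ 0.0047847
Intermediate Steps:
N(Y) = -270 (N(Y) = -2*135 = -270)
u(R) = -53 + 2*R
1/(N(-286) + u(266)) = 1/(-270 + (-53 + 2*266)) = 1/(-270 + (-53 + 532)) = 1/(-270 + 479) = 1/209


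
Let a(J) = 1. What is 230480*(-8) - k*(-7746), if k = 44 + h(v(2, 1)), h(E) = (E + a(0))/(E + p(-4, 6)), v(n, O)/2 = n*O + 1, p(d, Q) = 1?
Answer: -1495270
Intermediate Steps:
v(n, O) = 2 + 2*O*n (v(n, O) = 2*(n*O + 1) = 2*(O*n + 1) = 2*(1 + O*n) = 2 + 2*O*n)
h(E) = 1 (h(E) = (E + 1)/(E + 1) = (1 + E)/(1 + E) = 1)
k = 45 (k = 44 + 1 = 45)
230480*(-8) - k*(-7746) = 230480*(-8) - 45*(-7746) = -1843840 - 1*(-348570) = -1843840 + 348570 = -1495270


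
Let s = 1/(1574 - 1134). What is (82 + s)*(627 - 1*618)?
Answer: 324729/440 ≈ 738.02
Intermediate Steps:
s = 1/440 ≈ 0.0022727
(82 + s)*(627 - 1*618) = (82 + 1/440)*(627 - 1*618) = 36081*(627 - 618)/440 = (36081/440)*9 = 324729/440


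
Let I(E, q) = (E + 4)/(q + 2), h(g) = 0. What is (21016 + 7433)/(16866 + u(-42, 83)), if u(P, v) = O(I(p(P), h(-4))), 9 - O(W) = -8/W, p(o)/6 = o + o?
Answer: 3556125/2109371 ≈ 1.6859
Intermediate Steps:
p(o) = 12*o (p(o) = 6*(o + o) = 6*(2*o) = 12*o)
I(E, q) = (4 + E)/(2 + q)
O(W) = 9 + 8/W (O(W) = 9 - (-8)/W = 9 + 8/W)
u(P, v) = 9 + 8/(2 + 6*P) (u(P, v) = 9 + 8/(((4 + 12*P)/(2 + 0))) = 9 + 8/(((4 + 12*P)/2)) = 9 + 8/(2 + 6*P))
(21016 + 7433)/(16866 + u(-42, 83)) = (21016 + 7433)/(16866 + (13 + 27*(-42))/(1 + 3*(-42))) = 28449/(16866 + (13 - 1134)/(1 - 126)) = 28449/(16866 - 1121/(-125)) = 28449/(16866 - 1/125*(-1121)) = 28449/(16866 + 1121/125) = 28449/(2109371/125) = 28449*(125/2109371) = 3556125/2109371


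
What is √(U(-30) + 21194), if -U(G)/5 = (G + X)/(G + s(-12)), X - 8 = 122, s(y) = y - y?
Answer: 4*√11931/3 ≈ 145.64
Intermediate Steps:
s(y) = 0
X = 130 (X = 8 + 122 = 130)
U(G) = -5*(130 + G)/G (U(G) = -5*(G + 130)/(G + 0) = -5*(130 + G)/G)
√(U(-30) + 21194) = √((-5 - 650/(-30)) + 21194) = √((-5 - 650*(-1/30)) + 21194) = √((-5 + 65/3) + 21194) = √(50/3 + 21194) = √(63632/3) = 4*√11931/3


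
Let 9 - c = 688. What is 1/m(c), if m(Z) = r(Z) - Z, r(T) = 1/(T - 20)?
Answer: 699/474620 ≈ 0.0014728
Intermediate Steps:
c = -679 (c = 9 - 1*688 = 9 - 688 = -679)
r(T) = 1/(-20 + T)
m(Z) = 1/(-20 + Z) - Z
1/m(c) = 1/((1 - 1*(-679)*(-20 - 679))/(-20 - 679)) = 1/((1 - 1*(-679)*(-699))/(-699)) = 1/(-(1 - 474621)/699) = 1/(-1/699*(-474620)) = 1/(474620/699) = 699/474620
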